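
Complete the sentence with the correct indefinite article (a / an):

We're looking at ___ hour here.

The indefinite article is chosen by the initial *sound* of the following word, not its spelling.
*hour* begins with the sound /aʊ/ (silent h) — a vowel sound.
So the article is *an*: We're looking at an hour here.

an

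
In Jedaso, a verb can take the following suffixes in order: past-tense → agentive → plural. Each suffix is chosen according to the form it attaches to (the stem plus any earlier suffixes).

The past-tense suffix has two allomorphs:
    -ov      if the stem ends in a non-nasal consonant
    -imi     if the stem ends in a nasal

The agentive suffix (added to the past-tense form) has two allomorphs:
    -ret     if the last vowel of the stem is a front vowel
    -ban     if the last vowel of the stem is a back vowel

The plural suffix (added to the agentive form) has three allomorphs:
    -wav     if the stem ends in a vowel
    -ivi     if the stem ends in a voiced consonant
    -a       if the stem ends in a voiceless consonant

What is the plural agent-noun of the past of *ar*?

arovbanivi

Since the final consonant of *ar* is /r/ (non-nasal), it takes -ov, giving *arov*.
The last vowel of the past-tense form *arov* is /o/, which is a back vowel, so the agentive suffix is -ban, giving *arovban*.
The agentive form *arovban*: final sound = /n/, a voiced consonant → -ivi → *arovbanivi*.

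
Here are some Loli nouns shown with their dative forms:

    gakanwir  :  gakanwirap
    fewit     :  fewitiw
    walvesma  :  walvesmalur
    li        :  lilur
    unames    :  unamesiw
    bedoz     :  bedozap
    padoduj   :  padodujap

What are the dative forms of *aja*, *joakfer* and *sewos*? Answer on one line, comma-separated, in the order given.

ajalur, joakferap, sewosiw

The alternation tracks the final sound of the stem — -iw when the stem ends in a voiceless consonant (*fewit*, *unames*); -ap when the stem ends in a voiced consonant (*gakanwir*, *bedoz*, *padoduj*); -lur when the stem ends in a vowel (*walvesma*, *li*).
*aja*: final sound = /a/, a vowel → -lur → *ajalur*.
*joakfer*: final sound = /r/, a voiced consonant → -ap → *joakferap*.
*sewos* — final sound /s/ (a voiceless consonant) → -iw → *sewosiw*.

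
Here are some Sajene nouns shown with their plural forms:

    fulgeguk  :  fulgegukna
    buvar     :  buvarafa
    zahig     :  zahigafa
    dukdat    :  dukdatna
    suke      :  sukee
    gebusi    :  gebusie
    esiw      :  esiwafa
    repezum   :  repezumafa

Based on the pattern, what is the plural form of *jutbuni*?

The suffix is conditioned by the final sound: -na when the stem ends in a voiceless consonant (*fulgeguk*, *dukdat*); -afa when the stem ends in a voiced consonant (*buvar*, *zahig*, *esiw*, *repezum*); -e when the stem ends in a vowel (*suke*, *gebusi*).
*jutbuni*: final sound = /i/, a vowel → -e → *jutbunie*.

jutbunie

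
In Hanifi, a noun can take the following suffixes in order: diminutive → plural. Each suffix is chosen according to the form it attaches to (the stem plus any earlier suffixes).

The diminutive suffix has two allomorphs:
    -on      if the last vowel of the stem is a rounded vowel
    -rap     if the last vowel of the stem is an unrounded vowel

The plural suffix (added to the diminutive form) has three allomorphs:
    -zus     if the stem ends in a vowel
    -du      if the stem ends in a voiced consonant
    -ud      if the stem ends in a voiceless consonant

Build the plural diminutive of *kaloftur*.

The last vowel of *kaloftur* is /u/, which is a rounded vowel, so the diminutive suffix is -on, giving *kalofturon*.
The diminutive form *kalofturon* — final sound /n/ (a voiced consonant) → -du → *kalofturondu*.

kalofturondu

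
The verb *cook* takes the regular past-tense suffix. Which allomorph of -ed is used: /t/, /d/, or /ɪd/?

/t/

The stem *cook* ends in a voiceless consonant other than /t/.
The -ed suffix is realized as /ɪd/ after /t, d/; as /t/ after other voiceless consonants; and as /d/ after other voiced sounds.
So -ed on *cook* is pronounced /t/.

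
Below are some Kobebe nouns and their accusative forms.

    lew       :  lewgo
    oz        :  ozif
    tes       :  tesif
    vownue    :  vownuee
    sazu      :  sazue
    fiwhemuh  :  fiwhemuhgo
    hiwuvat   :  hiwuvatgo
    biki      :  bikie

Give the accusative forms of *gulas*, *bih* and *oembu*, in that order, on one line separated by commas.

The pattern is sibilance of the final sound: -if when the stem ends in a sibilant (*oz*, *tes*); -go when the stem ends in a non-sibilant consonant (*lew*, *fiwhemuh*, *hiwuvat*); -e when the stem ends in a vowel (*vownue*, *sazu*, *biki*).
*gulas*: final sound = /s/, a sibilant → -if → *gulasif*.
The final sound of *bih* is /h/, which is a non-sibilant consonant, so the suffix is -go, giving *bihgo*.
*oembu*: final sound = /u/, a vowel → -e → *oembue*.

gulasif, bihgo, oembue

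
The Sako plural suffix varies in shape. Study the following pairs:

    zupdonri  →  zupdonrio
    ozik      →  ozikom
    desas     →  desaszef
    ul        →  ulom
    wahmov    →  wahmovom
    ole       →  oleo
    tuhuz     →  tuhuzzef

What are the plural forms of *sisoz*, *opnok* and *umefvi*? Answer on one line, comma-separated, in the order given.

sisozzef, opnokom, umefvio

The pattern is sibilance of the final sound: -zef when the stem ends in a sibilant (*desas*, *tuhuz*); -om when the stem ends in a non-sibilant consonant (*ozik*, *ul*, *wahmov*); -o when the stem ends in a vowel (*zupdonri*, *ole*).
*sisoz*: final sound = /z/, a sibilant → -zef → *sisozzef*.
*opnok*: final sound = /k/, a non-sibilant consonant → -om → *opnokom*.
Since the final sound of *umefvi* is /i/ (a vowel), it takes -o, giving *umefvio*.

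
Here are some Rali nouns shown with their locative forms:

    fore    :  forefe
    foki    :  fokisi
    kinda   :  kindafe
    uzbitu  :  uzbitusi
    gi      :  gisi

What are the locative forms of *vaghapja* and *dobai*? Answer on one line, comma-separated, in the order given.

Looking at the last vowel of each stem: -si when the last vowel of the stem is a high vowel (*foki*, *uzbitu*, *gi*); -fe when the last vowel of the stem is a non-high vowel (*fore*, *kinda*).
*vaghapja* — last vowel /a/ (a non-high vowel) → -fe → *vaghapjafe*.
Since the last vowel of *dobai* is /i/ (a high vowel), it takes -si, giving *dobaisi*.

vaghapjafe, dobaisi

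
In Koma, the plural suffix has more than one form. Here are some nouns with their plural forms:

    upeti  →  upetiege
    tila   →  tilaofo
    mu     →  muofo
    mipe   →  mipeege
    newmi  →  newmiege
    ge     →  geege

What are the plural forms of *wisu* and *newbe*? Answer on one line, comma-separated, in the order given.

The suffix is conditioned by the last vowel: -ege when the last vowel of the stem is a front vowel (*upeti*, *mipe*, *newmi*, *ge*); -ofo when the last vowel of the stem is a back vowel (*tila*, *mu*).
*wisu*: last vowel = /u/, a back vowel → -ofo → *wisuofo*.
Since the last vowel of *newbe* is /e/ (a front vowel), it takes -ege, giving *newbeege*.

wisuofo, newbeege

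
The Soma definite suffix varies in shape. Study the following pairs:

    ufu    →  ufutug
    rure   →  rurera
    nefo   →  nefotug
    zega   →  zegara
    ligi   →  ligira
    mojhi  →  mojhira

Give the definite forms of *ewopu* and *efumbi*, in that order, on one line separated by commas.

ewoputug, efumbira

The suffix is conditioned by the last vowel: -tug when the last vowel of the stem is a rounded vowel (*ufu*, *nefo*); -ra when the last vowel of the stem is an unrounded vowel (*rure*, *zega*, *ligi*, *mojhi*).
*ewopu*: last vowel = /u/, a rounded vowel → -tug → *ewoputug*.
*efumbi*: last vowel = /i/, an unrounded vowel → -ra → *efumbira*.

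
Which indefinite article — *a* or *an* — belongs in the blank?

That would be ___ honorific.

an

The indefinite article is chosen by the initial *sound* of the following word, not its spelling.
*honorific* begins with the sound /ɒ/ (silent h) — a vowel sound.
So the article is *an*: That would be an honorific.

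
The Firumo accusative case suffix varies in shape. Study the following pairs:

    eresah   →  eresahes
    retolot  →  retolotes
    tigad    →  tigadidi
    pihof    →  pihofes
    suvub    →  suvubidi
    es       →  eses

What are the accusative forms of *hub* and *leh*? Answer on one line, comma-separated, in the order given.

hubidi, lehes

Looking at the final consonant of each stem: -es when the stem ends in a voiceless consonant (*eresah*, *retolot*, *pihof*, *es*); -idi when the stem ends in a voiced consonant (*tigad*, *suvub*).
*hub* — final consonant /b/ (voiced) → -idi → *hubidi*.
The final consonant of *leh* is /h/, which is voiceless, so the suffix is -es, giving *lehes*.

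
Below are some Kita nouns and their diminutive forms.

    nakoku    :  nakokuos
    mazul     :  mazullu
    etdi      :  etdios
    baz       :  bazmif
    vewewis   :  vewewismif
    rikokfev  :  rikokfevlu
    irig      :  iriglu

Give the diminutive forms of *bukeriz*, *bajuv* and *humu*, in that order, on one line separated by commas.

bukerizmif, bajuvlu, humuos

The pattern is sibilance of the final sound: -mif when the stem ends in a sibilant (*baz*, *vewewis*); -lu when the stem ends in a non-sibilant consonant (*mazul*, *rikokfev*, *irig*); -os when the stem ends in a vowel (*nakoku*, *etdi*).
Since the final sound of *bukeriz* is /z/ (a sibilant), it takes -mif, giving *bukerizmif*.
The final sound of *bajuv* is /v/, which is a non-sibilant consonant, so the suffix is -lu, giving *bajuvlu*.
The final sound of *humu* is /u/, which is a vowel, so the suffix is -os, giving *humuos*.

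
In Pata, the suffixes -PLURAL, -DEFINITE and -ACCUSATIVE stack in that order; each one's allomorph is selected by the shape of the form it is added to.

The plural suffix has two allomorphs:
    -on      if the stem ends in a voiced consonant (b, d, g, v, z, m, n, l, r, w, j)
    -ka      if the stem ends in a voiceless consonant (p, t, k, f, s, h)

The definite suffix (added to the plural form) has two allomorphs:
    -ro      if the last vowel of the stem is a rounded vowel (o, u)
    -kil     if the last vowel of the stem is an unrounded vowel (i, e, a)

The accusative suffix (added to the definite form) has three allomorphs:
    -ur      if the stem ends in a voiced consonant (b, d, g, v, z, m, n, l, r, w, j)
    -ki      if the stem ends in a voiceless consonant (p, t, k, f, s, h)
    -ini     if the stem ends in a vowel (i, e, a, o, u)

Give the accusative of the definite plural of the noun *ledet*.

ledetkakilur

*ledet*: final consonant = /t/, voiceless → -ka → *ledetka*.
The plural form *ledetka*: last vowel = /a/, an unrounded vowel → -kil → *ledetkakil*.
Since the final sound of the definite form *ledetkakil* is /l/ (a voiced consonant), it takes -ur, giving *ledetkakilur*.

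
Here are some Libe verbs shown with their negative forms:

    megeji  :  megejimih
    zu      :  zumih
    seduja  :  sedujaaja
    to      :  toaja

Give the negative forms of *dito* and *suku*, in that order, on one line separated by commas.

The pattern is height harmony: -mih when the last vowel of the stem is a high vowel (*megeji*, *zu*); -aja when the last vowel of the stem is a non-high vowel (*seduja*, *to*).
*dito*: last vowel = /o/, a non-high vowel → -aja → *ditoaja*.
*suku* — last vowel /u/ (a high vowel) → -mih → *sukumih*.

ditoaja, sukumih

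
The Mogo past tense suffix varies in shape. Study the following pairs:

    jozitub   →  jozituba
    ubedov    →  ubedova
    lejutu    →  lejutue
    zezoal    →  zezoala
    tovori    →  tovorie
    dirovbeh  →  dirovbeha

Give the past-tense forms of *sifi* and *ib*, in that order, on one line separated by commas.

sifie, iba

The pattern is consonant vs. vowel: -a when the stem ends in a consonant (*jozitub*, *ubedov*, *zezoal*, *dirovbeh*); -e when the stem ends in a vowel (*lejutu*, *tovori*).
*sifi*: final sound = /i/, a vowel → -e → *sifie*.
*ib* — final sound /b/ (a consonant) → -a → *iba*.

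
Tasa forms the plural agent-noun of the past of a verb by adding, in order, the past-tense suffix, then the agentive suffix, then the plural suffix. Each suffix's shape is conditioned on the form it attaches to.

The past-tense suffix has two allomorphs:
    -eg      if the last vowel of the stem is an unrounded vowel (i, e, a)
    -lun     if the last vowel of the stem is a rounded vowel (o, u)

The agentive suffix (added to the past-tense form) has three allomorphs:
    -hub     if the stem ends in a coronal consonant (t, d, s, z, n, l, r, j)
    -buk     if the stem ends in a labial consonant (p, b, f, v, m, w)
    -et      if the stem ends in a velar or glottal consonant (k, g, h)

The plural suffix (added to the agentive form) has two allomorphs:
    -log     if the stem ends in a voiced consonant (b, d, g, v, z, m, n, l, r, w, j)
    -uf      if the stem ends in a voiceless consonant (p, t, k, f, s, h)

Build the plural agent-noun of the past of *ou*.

The last vowel of *ou* is /u/, which is a rounded vowel, so the past-tense suffix is -lun, giving *oulun*.
The final consonant of the past-tense form *oulun* is /n/, which is coronal, so the agentive suffix is -hub, giving *oulunhub*.
Since the final consonant of the agentive form *oulunhub* is /b/ (voiced), it takes -log, giving *oulunhublog*.

oulunhublog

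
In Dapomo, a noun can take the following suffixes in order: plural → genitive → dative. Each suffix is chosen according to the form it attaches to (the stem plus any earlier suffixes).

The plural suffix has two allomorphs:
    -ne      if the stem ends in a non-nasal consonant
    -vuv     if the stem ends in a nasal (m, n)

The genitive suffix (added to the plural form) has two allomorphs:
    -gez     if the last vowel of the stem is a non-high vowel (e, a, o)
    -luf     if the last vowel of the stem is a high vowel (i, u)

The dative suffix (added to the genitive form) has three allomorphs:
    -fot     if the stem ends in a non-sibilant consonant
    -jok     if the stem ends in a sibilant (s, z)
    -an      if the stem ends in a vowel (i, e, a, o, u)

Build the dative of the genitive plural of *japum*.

Since the final consonant of *japum* is /m/ (a nasal), it takes -vuv, giving *japumvuv*.
Since the last vowel of the plural form *japumvuv* is /u/ (a high vowel), it takes -luf, giving *japumvuvluf*.
Since the final sound of the genitive form *japumvuvluf* is /f/ (a non-sibilant consonant), it takes -fot, giving *japumvuvluffot*.

japumvuvluffot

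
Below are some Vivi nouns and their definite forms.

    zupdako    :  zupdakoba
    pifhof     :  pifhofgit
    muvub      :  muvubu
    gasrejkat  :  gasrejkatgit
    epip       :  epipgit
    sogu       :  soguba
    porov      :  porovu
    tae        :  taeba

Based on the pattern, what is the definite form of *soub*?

soubu

The suffix is conditioned by the final sound: -git when the stem ends in a voiceless consonant (*pifhof*, *gasrejkat*, *epip*); -u when the stem ends in a voiced consonant (*muvub*, *porov*); -ba when the stem ends in a vowel (*zupdako*, *sogu*, *tae*).
*soub* — final sound /b/ (a voiced consonant) → -u → *soubu*.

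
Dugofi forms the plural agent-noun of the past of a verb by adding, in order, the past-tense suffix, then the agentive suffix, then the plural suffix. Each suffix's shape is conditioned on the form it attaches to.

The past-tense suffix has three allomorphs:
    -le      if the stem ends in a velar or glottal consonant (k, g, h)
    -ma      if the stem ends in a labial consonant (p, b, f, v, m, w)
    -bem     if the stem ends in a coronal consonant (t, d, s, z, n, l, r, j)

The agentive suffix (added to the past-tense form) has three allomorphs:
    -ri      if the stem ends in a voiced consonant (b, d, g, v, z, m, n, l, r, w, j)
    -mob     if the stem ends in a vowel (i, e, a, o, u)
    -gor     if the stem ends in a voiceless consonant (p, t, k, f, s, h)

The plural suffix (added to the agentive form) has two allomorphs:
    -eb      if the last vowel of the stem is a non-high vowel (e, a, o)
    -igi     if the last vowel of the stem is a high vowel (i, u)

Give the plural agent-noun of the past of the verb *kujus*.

*kujus*: final consonant = /s/, coronal → -bem → *kujusbem*.
The past-tense form *kujusbem* — final sound /m/ (a voiced consonant) → -ri → *kujusbemri*.
The last vowel of the agentive form *kujusbemri* is /i/, which is a high vowel, so the plural suffix is -igi, giving *kujusbemriigi*.

kujusbemriigi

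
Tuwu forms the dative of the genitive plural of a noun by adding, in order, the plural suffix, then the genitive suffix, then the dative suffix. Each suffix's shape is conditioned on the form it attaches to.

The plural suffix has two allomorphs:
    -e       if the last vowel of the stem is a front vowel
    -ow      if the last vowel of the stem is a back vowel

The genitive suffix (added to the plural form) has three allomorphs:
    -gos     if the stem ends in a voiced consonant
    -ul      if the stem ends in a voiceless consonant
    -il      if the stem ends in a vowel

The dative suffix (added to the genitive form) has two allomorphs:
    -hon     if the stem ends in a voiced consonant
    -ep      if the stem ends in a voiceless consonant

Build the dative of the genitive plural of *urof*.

Since the last vowel of *urof* is /o/ (a back vowel), it takes -ow, giving *urofow*.
The plural form *urofow* — final sound /w/ (a voiced consonant) → -gos → *urofowgos*.
The final consonant of the genitive form *urofowgos* is /s/, which is voiceless, so the dative suffix is -ep, giving *urofowgosep*.

urofowgosep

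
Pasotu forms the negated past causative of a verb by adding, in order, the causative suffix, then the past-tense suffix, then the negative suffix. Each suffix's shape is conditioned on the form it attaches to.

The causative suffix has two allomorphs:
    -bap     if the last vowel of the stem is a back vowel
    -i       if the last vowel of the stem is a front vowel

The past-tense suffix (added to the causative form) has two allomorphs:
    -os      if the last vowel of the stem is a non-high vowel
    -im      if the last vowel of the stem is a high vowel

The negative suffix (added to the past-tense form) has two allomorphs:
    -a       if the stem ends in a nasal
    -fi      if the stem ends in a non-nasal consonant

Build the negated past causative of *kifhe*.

The last vowel of *kifhe* is /e/, which is a front vowel, so the causative suffix is -i, giving *kifhei*.
The causative form *kifhei* — last vowel /i/ (a high vowel) → -im → *kifheiim*.
The past-tense form *kifheiim* — final consonant /m/ (a nasal) → -a → *kifheiima*.

kifheiima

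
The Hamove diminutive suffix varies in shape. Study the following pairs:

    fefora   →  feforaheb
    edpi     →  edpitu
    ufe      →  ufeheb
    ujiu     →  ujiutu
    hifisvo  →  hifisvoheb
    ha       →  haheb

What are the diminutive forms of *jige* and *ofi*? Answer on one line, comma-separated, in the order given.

The alternation tracks the last vowel of the stem — -tu when the last vowel of the stem is a high vowel (*edpi*, *ujiu*); -heb when the last vowel of the stem is a non-high vowel (*fefora*, *ufe*, *hifisvo*, *ha*).
*jige* — last vowel /e/ (a non-high vowel) → -heb → *jigeheb*.
Since the last vowel of *ofi* is /i/ (a high vowel), it takes -tu, giving *ofitu*.

jigeheb, ofitu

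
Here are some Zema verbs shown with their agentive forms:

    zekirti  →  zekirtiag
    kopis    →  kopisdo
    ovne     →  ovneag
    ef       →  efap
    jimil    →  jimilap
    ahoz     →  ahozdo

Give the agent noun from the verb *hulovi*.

huloviag

Looking at the final sound of each stem: -do when the stem ends in a sibilant (*kopis*, *ahoz*); -ap when the stem ends in a non-sibilant consonant (*ef*, *jimil*); -ag when the stem ends in a vowel (*zekirti*, *ovne*).
*hulovi* — final sound /i/ (a vowel) → -ag → *huloviag*.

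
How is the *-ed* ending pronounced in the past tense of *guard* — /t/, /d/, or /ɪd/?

The stem *guard* ends in /t/ or /d/.
The -ed suffix is realized as /ɪd/ after /t, d/; as /t/ after other voiceless consonants; and as /d/ after other voiced sounds.
So -ed on *guard* is pronounced /ɪd/.

/ɪd/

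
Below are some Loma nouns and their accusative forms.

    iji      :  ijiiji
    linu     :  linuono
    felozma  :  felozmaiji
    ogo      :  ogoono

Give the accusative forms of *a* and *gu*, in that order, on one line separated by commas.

The alternation tracks the last vowel of the stem — -ono when the last vowel of the stem is a rounded vowel (*linu*, *ogo*); -iji when the last vowel of the stem is an unrounded vowel (*iji*, *felozma*).
Since the last vowel of *a* is /a/ (an unrounded vowel), it takes -iji, giving *aiji*.
Since the last vowel of *gu* is /u/ (a rounded vowel), it takes -ono, giving *guono*.

aiji, guono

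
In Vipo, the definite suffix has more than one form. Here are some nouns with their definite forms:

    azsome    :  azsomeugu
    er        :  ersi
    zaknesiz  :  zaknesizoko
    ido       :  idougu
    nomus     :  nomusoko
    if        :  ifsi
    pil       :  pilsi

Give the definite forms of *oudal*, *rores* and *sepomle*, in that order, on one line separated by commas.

oudalsi, roresoko, sepomleugu

The suffix is conditioned by the final sound: -oko when the stem ends in a sibilant (*zaknesiz*, *nomus*); -si when the stem ends in a non-sibilant consonant (*er*, *if*, *pil*); -ugu when the stem ends in a vowel (*azsome*, *ido*).
*oudal*: final sound = /l/, a non-sibilant consonant → -si → *oudalsi*.
*rores*: final sound = /s/, a sibilant → -oko → *roresoko*.
*sepomle*: final sound = /e/, a vowel → -ugu → *sepomleugu*.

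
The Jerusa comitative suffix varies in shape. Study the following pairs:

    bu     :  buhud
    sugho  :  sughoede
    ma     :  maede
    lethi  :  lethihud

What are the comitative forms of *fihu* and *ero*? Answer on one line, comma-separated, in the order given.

fihuhud, eroede

Looking at the last vowel of each stem: -hud when the last vowel of the stem is a high vowel (*bu*, *lethi*); -ede when the last vowel of the stem is a non-high vowel (*sugho*, *ma*).
The last vowel of *fihu* is /u/, which is a high vowel, so the suffix is -hud, giving *fihuhud*.
*ero* — last vowel /o/ (a non-high vowel) → -ede → *eroede*.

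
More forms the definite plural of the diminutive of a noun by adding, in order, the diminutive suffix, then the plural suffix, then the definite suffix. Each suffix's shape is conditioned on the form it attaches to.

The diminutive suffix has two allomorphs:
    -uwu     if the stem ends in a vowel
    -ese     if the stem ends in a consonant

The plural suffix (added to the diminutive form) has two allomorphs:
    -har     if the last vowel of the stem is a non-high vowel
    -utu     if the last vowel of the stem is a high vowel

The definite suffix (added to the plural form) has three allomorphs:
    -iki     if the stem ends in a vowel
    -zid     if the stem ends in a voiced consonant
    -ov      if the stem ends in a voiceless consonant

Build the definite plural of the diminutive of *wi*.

wiuwuutuiki

*wi*: final sound = /i/, a vowel → -uwu → *wiuwu*.
The diminutive form *wiuwu*: last vowel = /u/, a high vowel → -utu → *wiuwuutu*.
The final sound of the plural form *wiuwuutu* is /u/, which is a vowel, so the definite suffix is -iki, giving *wiuwuutuiki*.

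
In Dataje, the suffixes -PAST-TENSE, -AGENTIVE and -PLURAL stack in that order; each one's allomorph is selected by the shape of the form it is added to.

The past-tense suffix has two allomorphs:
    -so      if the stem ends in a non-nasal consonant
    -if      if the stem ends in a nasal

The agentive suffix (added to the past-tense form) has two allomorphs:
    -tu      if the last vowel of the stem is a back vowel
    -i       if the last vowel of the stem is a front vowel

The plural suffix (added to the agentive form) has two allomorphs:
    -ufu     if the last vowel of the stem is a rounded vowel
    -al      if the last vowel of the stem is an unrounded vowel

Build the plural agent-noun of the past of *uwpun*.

Since the final consonant of *uwpun* is /n/ (a nasal), it takes -if, giving *uwpunif*.
The past-tense form *uwpunif*: last vowel = /i/, a front vowel → -i → *uwpunifi*.
Since the last vowel of the agentive form *uwpunifi* is /i/ (an unrounded vowel), it takes -al, giving *uwpunifial*.

uwpunifial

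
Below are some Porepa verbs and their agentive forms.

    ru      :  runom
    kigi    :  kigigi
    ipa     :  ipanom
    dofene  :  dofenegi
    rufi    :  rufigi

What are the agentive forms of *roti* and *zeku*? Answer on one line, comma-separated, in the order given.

The pattern is front/back vowel harmony: -gi when the last vowel of the stem is a front vowel (*kigi*, *dofene*, *rufi*); -nom when the last vowel of the stem is a back vowel (*ru*, *ipa*).
The last vowel of *roti* is /i/, which is a front vowel, so the suffix is -gi, giving *rotigi*.
*zeku* — last vowel /u/ (a back vowel) → -nom → *zekunom*.

rotigi, zekunom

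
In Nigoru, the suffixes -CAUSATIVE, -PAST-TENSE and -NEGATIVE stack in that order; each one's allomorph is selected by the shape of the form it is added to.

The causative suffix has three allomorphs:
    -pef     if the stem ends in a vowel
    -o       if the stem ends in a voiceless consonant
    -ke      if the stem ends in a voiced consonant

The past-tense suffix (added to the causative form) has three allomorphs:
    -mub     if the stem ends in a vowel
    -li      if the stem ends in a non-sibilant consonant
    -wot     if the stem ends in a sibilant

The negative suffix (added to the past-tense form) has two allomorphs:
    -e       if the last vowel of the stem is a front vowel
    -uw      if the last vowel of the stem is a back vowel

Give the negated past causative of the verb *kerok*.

kerokomubuw

*kerok*: final sound = /k/, a voiceless consonant → -o → *keroko*.
Since the final sound of the causative form *keroko* is /o/ (a vowel), it takes -mub, giving *kerokomub*.
The past-tense form *kerokomub* — last vowel /u/ (a back vowel) → -uw → *kerokomubuw*.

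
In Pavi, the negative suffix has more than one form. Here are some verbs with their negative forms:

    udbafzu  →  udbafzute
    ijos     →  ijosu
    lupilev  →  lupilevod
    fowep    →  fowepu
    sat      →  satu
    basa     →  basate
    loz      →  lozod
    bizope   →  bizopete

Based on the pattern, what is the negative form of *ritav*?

ritavod

The suffix is conditioned by the final sound: -u when the stem ends in a voiceless consonant (*ijos*, *fowep*, *sat*); -od when the stem ends in a voiced consonant (*lupilev*, *loz*); -te when the stem ends in a vowel (*udbafzu*, *basa*, *bizope*).
The final sound of *ritav* is /v/, which is a voiced consonant, so the suffix is -od, giving *ritavod*.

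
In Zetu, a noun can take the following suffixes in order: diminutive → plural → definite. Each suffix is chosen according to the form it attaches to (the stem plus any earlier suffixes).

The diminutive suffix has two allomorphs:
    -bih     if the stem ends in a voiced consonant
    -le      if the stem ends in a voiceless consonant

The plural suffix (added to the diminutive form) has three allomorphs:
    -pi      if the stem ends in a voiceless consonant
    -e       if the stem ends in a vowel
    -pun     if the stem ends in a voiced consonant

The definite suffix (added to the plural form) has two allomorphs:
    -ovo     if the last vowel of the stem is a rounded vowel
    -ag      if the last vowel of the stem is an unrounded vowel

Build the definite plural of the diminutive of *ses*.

sesleeag

The final consonant of *ses* is /s/, which is voiceless, so the diminutive suffix is -le, giving *sesle*.
The diminutive form *sesle* — final sound /e/ (a vowel) → -e → *seslee*.
The last vowel of the plural form *seslee* is /e/, which is an unrounded vowel, so the definite suffix is -ag, giving *sesleeag*.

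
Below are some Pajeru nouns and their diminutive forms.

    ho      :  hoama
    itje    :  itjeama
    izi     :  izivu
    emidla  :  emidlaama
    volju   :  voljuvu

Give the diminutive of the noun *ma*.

maama

The pattern is height harmony: -vu when the last vowel of the stem is a high vowel (*izi*, *volju*); -ama when the last vowel of the stem is a non-high vowel (*ho*, *itje*, *emidla*).
Since the last vowel of *ma* is /a/ (a non-high vowel), it takes -ama, giving *maama*.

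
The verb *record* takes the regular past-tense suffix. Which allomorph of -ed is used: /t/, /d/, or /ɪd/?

/ɪd/

The stem *record* ends in /t/ or /d/.
The -ed suffix is realized as /ɪd/ after /t, d/; as /t/ after other voiceless consonants; and as /d/ after other voiced sounds.
So -ed on *record* is pronounced /ɪd/.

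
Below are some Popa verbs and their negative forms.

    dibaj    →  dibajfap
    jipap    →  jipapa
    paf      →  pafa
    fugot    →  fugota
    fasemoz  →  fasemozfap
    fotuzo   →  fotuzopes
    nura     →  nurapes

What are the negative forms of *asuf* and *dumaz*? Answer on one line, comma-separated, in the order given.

The alternation tracks the final sound of the stem — -a when the stem ends in a voiceless consonant (*jipap*, *paf*, *fugot*); -fap when the stem ends in a voiced consonant (*dibaj*, *fasemoz*); -pes when the stem ends in a vowel (*fotuzo*, *nura*).
Since the final sound of *asuf* is /f/ (a voiceless consonant), it takes -a, giving *asufa*.
Since the final sound of *dumaz* is /z/ (a voiced consonant), it takes -fap, giving *dumazfap*.

asufa, dumazfap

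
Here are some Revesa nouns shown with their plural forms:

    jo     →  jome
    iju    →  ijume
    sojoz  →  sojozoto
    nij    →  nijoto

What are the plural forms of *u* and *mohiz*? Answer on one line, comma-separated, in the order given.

The alternation tracks the final sound of the stem — -oto when the stem ends in a consonant (*sojoz*, *nij*); -me when the stem ends in a vowel (*jo*, *iju*).
Since the final sound of *u* is /u/ (a vowel), it takes -me, giving *ume*.
Since the final sound of *mohiz* is /z/ (a consonant), it takes -oto, giving *mohizoto*.

ume, mohizoto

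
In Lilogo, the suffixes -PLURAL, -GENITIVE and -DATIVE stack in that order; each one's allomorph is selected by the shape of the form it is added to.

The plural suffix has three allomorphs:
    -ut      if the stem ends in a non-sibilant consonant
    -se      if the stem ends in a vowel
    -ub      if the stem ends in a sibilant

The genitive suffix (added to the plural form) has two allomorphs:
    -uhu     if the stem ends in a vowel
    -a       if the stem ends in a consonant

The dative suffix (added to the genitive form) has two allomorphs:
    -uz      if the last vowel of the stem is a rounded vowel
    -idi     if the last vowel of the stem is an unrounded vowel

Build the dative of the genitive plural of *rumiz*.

The final sound of *rumiz* is /z/, which is a sibilant, so the plural suffix is -ub, giving *rumizub*.
Since the final sound of the plural form *rumizub* is /b/ (a consonant), it takes -a, giving *rumizuba*.
Since the last vowel of the genitive form *rumizuba* is /a/ (an unrounded vowel), it takes -idi, giving *rumizubaidi*.

rumizubaidi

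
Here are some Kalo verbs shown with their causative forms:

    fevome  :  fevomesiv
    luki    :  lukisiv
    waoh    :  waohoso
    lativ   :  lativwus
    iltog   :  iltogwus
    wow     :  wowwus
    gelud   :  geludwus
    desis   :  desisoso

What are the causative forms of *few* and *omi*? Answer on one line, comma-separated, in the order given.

fewwus, omisiv

Looking at the final sound of each stem: -oso when the stem ends in a voiceless consonant (*waoh*, *desis*); -wus when the stem ends in a voiced consonant (*lativ*, *iltog*, *wow*, *gelud*); -siv when the stem ends in a vowel (*fevome*, *luki*).
Since the final sound of *few* is /w/ (a voiced consonant), it takes -wus, giving *fewwus*.
*omi*: final sound = /i/, a vowel → -siv → *omisiv*.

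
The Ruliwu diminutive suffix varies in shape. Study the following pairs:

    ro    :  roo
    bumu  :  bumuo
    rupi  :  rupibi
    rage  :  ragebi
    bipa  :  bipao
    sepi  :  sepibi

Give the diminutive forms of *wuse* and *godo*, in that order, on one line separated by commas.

Looking at the last vowel of each stem: -bi when the last vowel of the stem is a front vowel (*rupi*, *rage*, *sepi*); -o when the last vowel of the stem is a back vowel (*ro*, *bumu*, *bipa*).
Since the last vowel of *wuse* is /e/ (a front vowel), it takes -bi, giving *wusebi*.
Since the last vowel of *godo* is /o/ (a back vowel), it takes -o, giving *godoo*.

wusebi, godoo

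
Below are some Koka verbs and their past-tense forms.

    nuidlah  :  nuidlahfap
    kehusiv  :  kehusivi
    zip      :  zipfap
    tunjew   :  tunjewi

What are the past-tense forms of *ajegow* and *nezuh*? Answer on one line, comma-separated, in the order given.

ajegowi, nezuhfap

The pattern is voicing of the final consonant: -fap when the stem ends in a voiceless consonant (*nuidlah*, *zip*); -i when the stem ends in a voiced consonant (*kehusiv*, *tunjew*).
The final consonant of *ajegow* is /w/, which is voiced, so the suffix is -i, giving *ajegowi*.
Since the final consonant of *nezuh* is /h/ (voiceless), it takes -fap, giving *nezuhfap*.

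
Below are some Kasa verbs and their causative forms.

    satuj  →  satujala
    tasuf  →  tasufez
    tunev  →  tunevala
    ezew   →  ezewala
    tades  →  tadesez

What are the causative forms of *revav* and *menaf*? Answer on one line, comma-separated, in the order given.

revavala, menafez

The alternation tracks the final consonant of the stem — -ez when the stem ends in a voiceless consonant (*tasuf*, *tades*); -ala when the stem ends in a voiced consonant (*satuj*, *tunev*, *ezew*).
Since the final consonant of *revav* is /v/ (voiced), it takes -ala, giving *revavala*.
*menaf* — final consonant /f/ (voiceless) → -ez → *menafez*.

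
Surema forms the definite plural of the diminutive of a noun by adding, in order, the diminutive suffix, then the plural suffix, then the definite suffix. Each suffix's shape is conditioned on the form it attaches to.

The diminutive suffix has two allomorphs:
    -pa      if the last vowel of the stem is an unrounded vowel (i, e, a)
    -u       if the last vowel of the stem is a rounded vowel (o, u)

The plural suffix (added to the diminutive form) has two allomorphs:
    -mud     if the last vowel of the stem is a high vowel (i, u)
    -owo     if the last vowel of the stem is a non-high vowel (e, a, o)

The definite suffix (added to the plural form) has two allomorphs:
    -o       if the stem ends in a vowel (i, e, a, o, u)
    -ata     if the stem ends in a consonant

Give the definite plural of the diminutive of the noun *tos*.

Since the last vowel of *tos* is /o/ (a rounded vowel), it takes -u, giving *tosu*.
The last vowel of the diminutive form *tosu* is /u/, which is a high vowel, so the plural suffix is -mud, giving *tosumud*.
The plural form *tosumud* — final sound /d/ (a consonant) → -ata → *tosumudata*.

tosumudata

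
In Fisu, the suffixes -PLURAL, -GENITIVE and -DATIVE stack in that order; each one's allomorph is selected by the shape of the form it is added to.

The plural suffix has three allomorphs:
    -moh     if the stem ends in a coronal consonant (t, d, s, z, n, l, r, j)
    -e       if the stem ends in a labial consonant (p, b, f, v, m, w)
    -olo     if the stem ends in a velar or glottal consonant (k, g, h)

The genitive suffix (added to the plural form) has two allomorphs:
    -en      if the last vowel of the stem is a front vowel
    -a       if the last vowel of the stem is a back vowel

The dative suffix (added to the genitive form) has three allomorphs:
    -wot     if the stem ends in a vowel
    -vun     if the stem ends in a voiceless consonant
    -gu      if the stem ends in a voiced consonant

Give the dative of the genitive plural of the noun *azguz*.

The final consonant of *azguz* is /z/, which is coronal, so the plural suffix is -moh, giving *azguzmoh*.
Since the last vowel of the plural form *azguzmoh* is /o/ (a back vowel), it takes -a, giving *azguzmoha*.
Since the final sound of the genitive form *azguzmoha* is /a/ (a vowel), it takes -wot, giving *azguzmohawot*.

azguzmohawot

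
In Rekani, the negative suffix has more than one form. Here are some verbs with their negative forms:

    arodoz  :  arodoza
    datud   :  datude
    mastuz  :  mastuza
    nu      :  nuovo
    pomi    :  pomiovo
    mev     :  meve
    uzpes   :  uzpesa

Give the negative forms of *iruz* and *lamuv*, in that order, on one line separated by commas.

Looking at the final sound of each stem: -a when the stem ends in a sibilant (*arodoz*, *mastuz*, *uzpes*); -e when the stem ends in a non-sibilant consonant (*datud*, *mev*); -ovo when the stem ends in a vowel (*nu*, *pomi*).
*iruz*: final sound = /z/, a sibilant → -a → *iruza*.
Since the final sound of *lamuv* is /v/ (a non-sibilant consonant), it takes -e, giving *lamuve*.

iruza, lamuve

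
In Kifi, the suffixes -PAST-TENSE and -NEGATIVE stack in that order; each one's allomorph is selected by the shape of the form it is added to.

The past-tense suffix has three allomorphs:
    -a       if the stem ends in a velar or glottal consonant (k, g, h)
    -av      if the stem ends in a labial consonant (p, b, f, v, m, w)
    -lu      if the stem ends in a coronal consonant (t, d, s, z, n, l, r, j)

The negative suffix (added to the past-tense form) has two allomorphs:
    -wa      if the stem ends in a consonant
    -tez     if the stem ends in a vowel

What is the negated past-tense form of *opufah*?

*opufah*: final consonant = /h/, velar/glottal → -a → *opufaha*.
The final sound of the past-tense form *opufaha* is /a/, which is a vowel, so the negative suffix is -tez, giving *opufahatez*.

opufahatez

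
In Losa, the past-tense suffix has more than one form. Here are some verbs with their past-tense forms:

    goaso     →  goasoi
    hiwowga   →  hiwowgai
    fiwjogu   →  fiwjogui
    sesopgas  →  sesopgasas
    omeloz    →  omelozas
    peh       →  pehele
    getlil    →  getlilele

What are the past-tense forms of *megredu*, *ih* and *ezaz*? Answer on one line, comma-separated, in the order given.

megredui, ihele, ezazas

Looking at the final sound of each stem: -as when the stem ends in a sibilant (*sesopgas*, *omeloz*); -ele when the stem ends in a non-sibilant consonant (*peh*, *getlil*); -i when the stem ends in a vowel (*goaso*, *hiwowga*, *fiwjogu*).
*megredu*: final sound = /u/, a vowel → -i → *megredui*.
*ih*: final sound = /h/, a non-sibilant consonant → -ele → *ihele*.
*ezaz*: final sound = /z/, a sibilant → -as → *ezazas*.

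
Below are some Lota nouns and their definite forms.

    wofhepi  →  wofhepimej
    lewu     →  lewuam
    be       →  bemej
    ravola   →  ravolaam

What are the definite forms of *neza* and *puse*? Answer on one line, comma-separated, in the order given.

nezaam, pusemej

The alternation tracks the last vowel of the stem — -mej when the last vowel of the stem is a front vowel (*wofhepi*, *be*); -am when the last vowel of the stem is a back vowel (*lewu*, *ravola*).
*neza*: last vowel = /a/, a back vowel → -am → *nezaam*.
*puse*: last vowel = /e/, a front vowel → -mej → *pusemej*.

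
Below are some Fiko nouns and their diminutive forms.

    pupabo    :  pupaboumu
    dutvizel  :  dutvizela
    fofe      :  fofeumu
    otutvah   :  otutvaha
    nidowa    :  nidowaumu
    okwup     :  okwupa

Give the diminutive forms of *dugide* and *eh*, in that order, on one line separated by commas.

The suffix is conditioned by the final sound: -a when the stem ends in a consonant (*dutvizel*, *otutvah*, *okwup*); -umu when the stem ends in a vowel (*pupabo*, *fofe*, *nidowa*).
Since the final sound of *dugide* is /e/ (a vowel), it takes -umu, giving *dugideumu*.
Since the final sound of *eh* is /h/ (a consonant), it takes -a, giving *eha*.

dugideumu, eha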